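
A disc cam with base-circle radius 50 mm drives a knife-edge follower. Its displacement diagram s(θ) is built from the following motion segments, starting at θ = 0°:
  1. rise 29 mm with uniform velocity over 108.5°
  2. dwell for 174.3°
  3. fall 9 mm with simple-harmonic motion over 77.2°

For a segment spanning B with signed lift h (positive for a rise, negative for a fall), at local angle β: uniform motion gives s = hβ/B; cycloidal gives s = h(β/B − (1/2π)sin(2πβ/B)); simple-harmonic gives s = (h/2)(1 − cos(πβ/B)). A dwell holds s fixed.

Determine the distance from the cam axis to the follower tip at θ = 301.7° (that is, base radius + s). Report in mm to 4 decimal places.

seg 1 [0°–108.5°] uniform, h=29: full span → s += 29 → s = 29.0000
seg 2 [108.5°–282.8°] dwell: s stays 29.0000
seg 3 [282.8°–360°] simple-harmonic, h=-9: θ=301.7° here. β=18.9, B=77.2. -9/2·(1 − cos(π·0.2448)) = -1.2666 → s = 27.7334
radial distance = base radius + s = 50 + 27.7334 = 77.7334

77.7334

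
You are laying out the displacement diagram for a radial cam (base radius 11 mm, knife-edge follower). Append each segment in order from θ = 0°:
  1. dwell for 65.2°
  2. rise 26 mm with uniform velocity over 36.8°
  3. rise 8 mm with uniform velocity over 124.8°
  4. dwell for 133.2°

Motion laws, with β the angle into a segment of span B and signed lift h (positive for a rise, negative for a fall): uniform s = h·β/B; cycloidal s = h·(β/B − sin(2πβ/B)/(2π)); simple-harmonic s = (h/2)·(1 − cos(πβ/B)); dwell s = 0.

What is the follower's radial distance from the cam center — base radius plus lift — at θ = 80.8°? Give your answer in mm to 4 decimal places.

seg 1 [0°–65.2°] dwell: s stays 0.0000
seg 2 [65.2°–102°] uniform, h=26: θ=80.8° here. β=15.6, B=36.8. 26·15.6/36.8 = 11.0217 → s = 11.0217
radial distance = base radius + s = 11 + 11.0217 = 22.0217

22.0217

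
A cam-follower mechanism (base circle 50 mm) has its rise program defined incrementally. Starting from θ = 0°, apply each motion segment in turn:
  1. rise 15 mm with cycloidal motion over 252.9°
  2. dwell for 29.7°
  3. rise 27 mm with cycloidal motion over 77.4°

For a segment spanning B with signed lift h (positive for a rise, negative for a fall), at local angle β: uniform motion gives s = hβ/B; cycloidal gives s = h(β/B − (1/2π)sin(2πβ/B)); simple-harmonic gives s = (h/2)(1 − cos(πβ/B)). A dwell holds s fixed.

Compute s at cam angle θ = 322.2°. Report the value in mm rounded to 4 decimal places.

seg 1 [0°–252.9°] cycloidal, h=15: full span → s += 15 → s = 15.0000
seg 2 [252.9°–282.6°] dwell: s stays 15.0000
seg 3 [282.6°–360°] cycloidal, h=27: θ=322.2° here. β=39.6, B=77.4. 27·(0.5116 − sin(2π·0.5116)/(2π)) = 14.1276 → s = 29.1276

29.1276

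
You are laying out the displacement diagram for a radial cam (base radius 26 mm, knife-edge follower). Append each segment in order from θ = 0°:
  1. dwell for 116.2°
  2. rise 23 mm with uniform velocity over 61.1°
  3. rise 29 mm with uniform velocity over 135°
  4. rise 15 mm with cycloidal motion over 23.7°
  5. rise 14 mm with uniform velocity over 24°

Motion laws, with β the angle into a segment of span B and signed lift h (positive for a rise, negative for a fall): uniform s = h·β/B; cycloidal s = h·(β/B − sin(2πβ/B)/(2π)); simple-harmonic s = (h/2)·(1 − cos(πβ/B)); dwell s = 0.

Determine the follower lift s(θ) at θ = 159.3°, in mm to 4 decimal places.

seg 1 [0°–116.2°] dwell: s stays 0.0000
seg 2 [116.2°–177.3°] uniform, h=23: θ=159.3° here. β=43.1, B=61.1. 23·43.1/61.1 = 16.2242 → s = 16.2242

16.2242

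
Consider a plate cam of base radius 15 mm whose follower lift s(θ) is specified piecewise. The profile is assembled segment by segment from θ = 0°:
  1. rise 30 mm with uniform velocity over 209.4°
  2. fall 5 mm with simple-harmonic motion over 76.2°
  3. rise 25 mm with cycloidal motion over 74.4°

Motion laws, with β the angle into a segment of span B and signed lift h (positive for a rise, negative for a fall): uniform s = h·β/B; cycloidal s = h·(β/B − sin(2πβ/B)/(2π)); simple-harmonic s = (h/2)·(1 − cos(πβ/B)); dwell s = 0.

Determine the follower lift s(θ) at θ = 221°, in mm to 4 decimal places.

seg 1 [0°–209.4°] uniform, h=30: full span → s += 30 → s = 30.0000
seg 2 [209.4°–285.6°] simple-harmonic, h=-5: θ=221° here. β=11.6, B=76.2. -5/2·(1 − cos(π·0.1522)) = -0.2805 → s = 29.7195

29.7195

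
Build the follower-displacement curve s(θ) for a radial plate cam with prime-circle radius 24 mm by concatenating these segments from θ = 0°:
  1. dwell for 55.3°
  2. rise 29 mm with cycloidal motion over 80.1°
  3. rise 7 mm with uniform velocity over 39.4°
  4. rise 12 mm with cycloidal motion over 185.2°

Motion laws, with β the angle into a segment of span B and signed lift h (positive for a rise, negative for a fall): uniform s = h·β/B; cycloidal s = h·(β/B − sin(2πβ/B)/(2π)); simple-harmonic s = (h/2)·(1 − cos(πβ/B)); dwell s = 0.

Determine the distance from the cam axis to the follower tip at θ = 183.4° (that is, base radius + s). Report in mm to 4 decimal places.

seg 1 [0°–55.3°] dwell: s stays 0.0000
seg 2 [55.3°–135.4°] cycloidal, h=29: full span → s += 29 → s = 29.0000
seg 3 [135.4°–174.8°] uniform, h=7: full span → s += 7 → s = 36.0000
seg 4 [174.8°–360°] cycloidal, h=12: θ=183.4° here. β=8.6, B=185.2. 12·(0.0464 − sin(2π·0.0464)/(2π)) = 0.0079 → s = 36.0079
radial distance = base radius + s = 24 + 36.0079 = 60.0079

60.0079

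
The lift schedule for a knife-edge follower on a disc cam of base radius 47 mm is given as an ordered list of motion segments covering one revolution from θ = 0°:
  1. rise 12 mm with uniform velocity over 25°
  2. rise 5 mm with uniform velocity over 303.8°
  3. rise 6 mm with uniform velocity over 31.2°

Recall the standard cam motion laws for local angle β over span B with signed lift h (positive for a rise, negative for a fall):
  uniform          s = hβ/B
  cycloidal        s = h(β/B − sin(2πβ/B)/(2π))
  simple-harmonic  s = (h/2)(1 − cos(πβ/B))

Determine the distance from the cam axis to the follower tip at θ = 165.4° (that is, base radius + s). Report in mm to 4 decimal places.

seg 1 [0°–25°] uniform, h=12: full span → s += 12 → s = 12.0000
seg 2 [25°–328.8°] uniform, h=5: θ=165.4° here. β=140.4, B=303.8. 5·140.4/303.8 = 2.3107 → s = 14.3107
radial distance = base radius + s = 47 + 14.3107 = 61.3107

61.3107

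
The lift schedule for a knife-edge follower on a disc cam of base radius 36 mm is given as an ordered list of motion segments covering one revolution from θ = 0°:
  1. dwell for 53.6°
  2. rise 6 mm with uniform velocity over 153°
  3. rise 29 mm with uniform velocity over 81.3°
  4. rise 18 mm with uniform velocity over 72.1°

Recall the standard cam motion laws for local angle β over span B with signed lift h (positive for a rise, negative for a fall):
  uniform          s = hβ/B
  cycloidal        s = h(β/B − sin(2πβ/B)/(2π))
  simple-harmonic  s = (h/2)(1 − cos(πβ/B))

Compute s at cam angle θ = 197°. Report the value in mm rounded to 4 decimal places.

seg 1 [0°–53.6°] dwell: s stays 0.0000
seg 2 [53.6°–206.6°] uniform, h=6: θ=197° here. β=143.4, B=153. 6·143.4/153 = 5.6235 → s = 5.6235

5.6235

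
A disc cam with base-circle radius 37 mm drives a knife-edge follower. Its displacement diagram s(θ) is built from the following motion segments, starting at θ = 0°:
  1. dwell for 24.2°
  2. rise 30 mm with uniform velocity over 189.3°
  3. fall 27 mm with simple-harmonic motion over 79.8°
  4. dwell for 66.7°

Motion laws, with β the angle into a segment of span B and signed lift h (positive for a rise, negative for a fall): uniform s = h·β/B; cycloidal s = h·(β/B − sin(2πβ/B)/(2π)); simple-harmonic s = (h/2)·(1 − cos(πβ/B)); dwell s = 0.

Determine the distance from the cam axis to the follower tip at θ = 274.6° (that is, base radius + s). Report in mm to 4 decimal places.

seg 1 [0°–24.2°] dwell: s stays 0.0000
seg 2 [24.2°–213.5°] uniform, h=30: full span → s += 30 → s = 30.0000
seg 3 [213.5°–293.3°] simple-harmonic, h=-27: θ=274.6° here. β=61.1, B=79.8. -27/2·(1 − cos(π·0.7657)) = -23.5040 → s = 6.4960
radial distance = base radius + s = 37 + 6.4960 = 43.4960

43.4960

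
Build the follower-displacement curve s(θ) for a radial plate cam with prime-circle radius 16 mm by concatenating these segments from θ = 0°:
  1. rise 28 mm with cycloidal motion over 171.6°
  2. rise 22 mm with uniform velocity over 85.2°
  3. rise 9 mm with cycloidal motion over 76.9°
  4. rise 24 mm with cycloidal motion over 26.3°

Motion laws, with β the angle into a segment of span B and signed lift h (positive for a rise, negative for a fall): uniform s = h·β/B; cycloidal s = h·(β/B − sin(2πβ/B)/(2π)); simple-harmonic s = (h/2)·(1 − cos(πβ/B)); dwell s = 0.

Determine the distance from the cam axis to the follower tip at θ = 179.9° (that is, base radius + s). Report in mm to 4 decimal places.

seg 1 [0°–171.6°] cycloidal, h=28: full span → s += 28 → s = 28.0000
seg 2 [171.6°–256.8°] uniform, h=22: θ=179.9° here. β=8.3, B=85.2. 22·8.3/85.2 = 2.1432 → s = 30.1432
radial distance = base radius + s = 16 + 30.1432 = 46.1432

46.1432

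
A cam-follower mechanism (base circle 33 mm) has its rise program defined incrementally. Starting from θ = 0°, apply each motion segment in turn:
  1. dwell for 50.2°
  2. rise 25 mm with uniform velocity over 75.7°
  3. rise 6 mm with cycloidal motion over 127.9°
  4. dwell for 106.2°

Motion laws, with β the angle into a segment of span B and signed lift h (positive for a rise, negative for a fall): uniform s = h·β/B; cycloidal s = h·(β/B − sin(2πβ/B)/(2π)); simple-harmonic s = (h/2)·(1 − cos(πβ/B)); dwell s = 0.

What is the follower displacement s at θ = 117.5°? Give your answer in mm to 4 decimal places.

seg 1 [0°–50.2°] dwell: s stays 0.0000
seg 2 [50.2°–125.9°] uniform, h=25: θ=117.5° here. β=67.3, B=75.7. 25·67.3/75.7 = 22.2259 → s = 22.2259

22.2259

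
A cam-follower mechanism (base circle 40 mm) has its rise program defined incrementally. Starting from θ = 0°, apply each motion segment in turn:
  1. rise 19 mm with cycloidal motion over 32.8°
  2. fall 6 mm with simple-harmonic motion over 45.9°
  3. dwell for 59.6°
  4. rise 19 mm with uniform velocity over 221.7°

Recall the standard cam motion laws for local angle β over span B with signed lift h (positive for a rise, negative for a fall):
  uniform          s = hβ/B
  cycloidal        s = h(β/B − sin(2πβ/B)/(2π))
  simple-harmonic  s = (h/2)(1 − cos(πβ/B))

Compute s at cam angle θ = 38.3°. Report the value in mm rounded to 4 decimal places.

seg 1 [0°–32.8°] cycloidal, h=19: full span → s += 19 → s = 19.0000
seg 2 [32.8°–78.7°] simple-harmonic, h=-6: θ=38.3° here. β=5.5, B=45.9. -6/2·(1 − cos(π·0.1198)) = -0.2101 → s = 18.7899

18.7899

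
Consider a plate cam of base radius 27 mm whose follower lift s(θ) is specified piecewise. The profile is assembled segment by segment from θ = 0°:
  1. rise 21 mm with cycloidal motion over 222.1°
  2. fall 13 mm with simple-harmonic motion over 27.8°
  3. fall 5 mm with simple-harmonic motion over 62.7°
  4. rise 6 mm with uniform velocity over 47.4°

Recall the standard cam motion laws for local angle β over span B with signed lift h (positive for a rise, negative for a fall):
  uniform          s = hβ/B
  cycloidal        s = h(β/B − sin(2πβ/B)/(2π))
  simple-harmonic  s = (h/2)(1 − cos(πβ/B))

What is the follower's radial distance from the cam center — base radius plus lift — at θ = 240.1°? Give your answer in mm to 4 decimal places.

seg 1 [0°–222.1°] cycloidal, h=21: full span → s += 21 → s = 21.0000
seg 2 [222.1°–249.9°] simple-harmonic, h=-13: θ=240.1° here. β=18, B=27.8. -13/2·(1 − cos(π·0.6475)) = -9.4050 → s = 11.5950
radial distance = base radius + s = 27 + 11.5950 = 38.5950

38.5950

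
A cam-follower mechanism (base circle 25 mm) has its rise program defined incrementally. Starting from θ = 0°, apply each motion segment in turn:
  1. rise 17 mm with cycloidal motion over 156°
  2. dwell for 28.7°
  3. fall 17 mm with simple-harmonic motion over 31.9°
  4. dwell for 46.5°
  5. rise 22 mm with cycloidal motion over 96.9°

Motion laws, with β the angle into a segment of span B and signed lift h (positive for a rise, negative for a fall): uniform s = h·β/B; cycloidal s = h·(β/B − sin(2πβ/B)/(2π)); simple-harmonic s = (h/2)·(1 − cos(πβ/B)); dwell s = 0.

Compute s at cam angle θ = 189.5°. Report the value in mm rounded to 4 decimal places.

seg 1 [0°–156°] cycloidal, h=17: full span → s += 17 → s = 17.0000
seg 2 [156°–184.7°] dwell: s stays 17.0000
seg 3 [184.7°–216.6°] simple-harmonic, h=-17: θ=189.5° here. β=4.8, B=31.9. -17/2·(1 − cos(π·0.1505)) = -0.9322 → s = 16.0678

16.0678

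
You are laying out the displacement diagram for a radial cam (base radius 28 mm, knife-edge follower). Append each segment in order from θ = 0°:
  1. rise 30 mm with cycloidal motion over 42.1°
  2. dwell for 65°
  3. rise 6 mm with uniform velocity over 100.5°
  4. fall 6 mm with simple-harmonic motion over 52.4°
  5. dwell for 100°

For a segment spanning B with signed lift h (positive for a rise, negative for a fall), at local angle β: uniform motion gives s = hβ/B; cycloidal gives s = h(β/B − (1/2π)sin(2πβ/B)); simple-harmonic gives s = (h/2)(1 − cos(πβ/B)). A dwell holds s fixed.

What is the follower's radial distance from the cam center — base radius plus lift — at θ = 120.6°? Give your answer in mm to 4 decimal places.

seg 1 [0°–42.1°] cycloidal, h=30: full span → s += 30 → s = 30.0000
seg 2 [42.1°–107.1°] dwell: s stays 30.0000
seg 3 [107.1°–207.6°] uniform, h=6: θ=120.6° here. β=13.5, B=100.5. 6·13.5/100.5 = 0.8060 → s = 30.8060
radial distance = base radius + s = 28 + 30.8060 = 58.8060

58.8060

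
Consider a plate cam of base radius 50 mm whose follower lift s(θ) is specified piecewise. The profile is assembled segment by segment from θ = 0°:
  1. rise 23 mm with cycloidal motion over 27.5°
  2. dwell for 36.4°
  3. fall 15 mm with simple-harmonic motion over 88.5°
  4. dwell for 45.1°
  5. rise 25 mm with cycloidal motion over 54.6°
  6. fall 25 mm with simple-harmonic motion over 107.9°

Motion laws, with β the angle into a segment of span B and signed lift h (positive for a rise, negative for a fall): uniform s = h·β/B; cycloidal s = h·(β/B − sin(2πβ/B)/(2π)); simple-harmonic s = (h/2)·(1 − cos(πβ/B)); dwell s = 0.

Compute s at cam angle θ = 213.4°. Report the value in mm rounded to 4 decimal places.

seg 1 [0°–27.5°] cycloidal, h=23: full span → s += 23 → s = 23.0000
seg 2 [27.5°–63.9°] dwell: s stays 23.0000
seg 3 [63.9°–152.4°] simple-harmonic, h=-15: full span → s += -15 → s = 8.0000
seg 4 [152.4°–197.5°] dwell: s stays 8.0000
seg 5 [197.5°–252.1°] cycloidal, h=25: θ=213.4° here. β=15.9, B=54.6. 25·(0.2912 − sin(2π·0.2912)/(2π)) = 3.4340 → s = 11.4340

11.4340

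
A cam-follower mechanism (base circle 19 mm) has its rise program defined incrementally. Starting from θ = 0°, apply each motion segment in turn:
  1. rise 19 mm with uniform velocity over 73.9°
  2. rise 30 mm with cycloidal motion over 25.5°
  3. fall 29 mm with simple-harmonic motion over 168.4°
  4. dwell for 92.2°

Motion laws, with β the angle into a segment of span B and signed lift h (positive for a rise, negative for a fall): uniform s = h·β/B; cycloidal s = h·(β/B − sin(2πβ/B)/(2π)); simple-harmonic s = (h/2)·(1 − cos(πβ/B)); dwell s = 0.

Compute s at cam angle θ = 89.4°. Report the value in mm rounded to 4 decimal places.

seg 1 [0°–73.9°] uniform, h=19: full span → s += 19 → s = 19.0000
seg 2 [73.9°–99.4°] cycloidal, h=30: θ=89.4° here. β=15.5, B=25.5. 30·(0.6078 − sin(2π·0.6078)/(2π)) = 21.2286 → s = 40.2286

40.2286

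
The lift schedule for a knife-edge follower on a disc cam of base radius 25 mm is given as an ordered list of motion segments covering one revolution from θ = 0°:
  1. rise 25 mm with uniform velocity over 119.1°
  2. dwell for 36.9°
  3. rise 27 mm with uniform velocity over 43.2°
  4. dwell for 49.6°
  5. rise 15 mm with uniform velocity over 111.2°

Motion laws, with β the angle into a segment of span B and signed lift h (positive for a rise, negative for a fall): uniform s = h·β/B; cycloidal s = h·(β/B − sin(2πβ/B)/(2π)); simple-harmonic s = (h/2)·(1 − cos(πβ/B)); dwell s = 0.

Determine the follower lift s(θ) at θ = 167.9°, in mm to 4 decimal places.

seg 1 [0°–119.1°] uniform, h=25: full span → s += 25 → s = 25.0000
seg 2 [119.1°–156°] dwell: s stays 25.0000
seg 3 [156°–199.2°] uniform, h=27: θ=167.9° here. β=11.9, B=43.2. 27·11.9/43.2 = 7.4375 → s = 32.4375

32.4375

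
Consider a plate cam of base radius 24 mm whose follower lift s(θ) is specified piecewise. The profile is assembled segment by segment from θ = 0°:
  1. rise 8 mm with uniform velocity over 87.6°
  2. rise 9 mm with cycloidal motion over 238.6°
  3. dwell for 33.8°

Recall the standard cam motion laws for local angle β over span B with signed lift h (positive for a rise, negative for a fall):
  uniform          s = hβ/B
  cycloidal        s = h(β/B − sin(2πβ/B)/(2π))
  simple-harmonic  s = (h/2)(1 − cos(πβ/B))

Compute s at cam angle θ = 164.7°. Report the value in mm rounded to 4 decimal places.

seg 1 [0°–87.6°] uniform, h=8: full span → s += 8 → s = 8.0000
seg 2 [87.6°–326.2°] cycloidal, h=9: θ=164.7° here. β=77.1, B=238.6. 9·(0.3231 − sin(2π·0.3231)/(2π)) = 1.6244 → s = 9.6244

9.6244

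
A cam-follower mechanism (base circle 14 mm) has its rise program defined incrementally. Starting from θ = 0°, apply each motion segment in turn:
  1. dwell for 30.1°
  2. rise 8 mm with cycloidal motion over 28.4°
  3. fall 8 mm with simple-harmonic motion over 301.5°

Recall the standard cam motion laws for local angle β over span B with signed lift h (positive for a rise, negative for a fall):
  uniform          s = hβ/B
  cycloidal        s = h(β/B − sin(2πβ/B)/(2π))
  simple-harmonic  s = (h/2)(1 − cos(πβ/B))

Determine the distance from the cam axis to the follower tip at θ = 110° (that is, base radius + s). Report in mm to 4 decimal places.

seg 1 [0°–30.1°] dwell: s stays 0.0000
seg 2 [30.1°–58.5°] cycloidal, h=8: full span → s += 8 → s = 8.0000
seg 3 [58.5°–360°] simple-harmonic, h=-8: θ=110° here. β=51.5, B=301.5. -8/2·(1 − cos(π·0.1708)) = -0.5622 → s = 7.4378
radial distance = base radius + s = 14 + 7.4378 = 21.4378

21.4378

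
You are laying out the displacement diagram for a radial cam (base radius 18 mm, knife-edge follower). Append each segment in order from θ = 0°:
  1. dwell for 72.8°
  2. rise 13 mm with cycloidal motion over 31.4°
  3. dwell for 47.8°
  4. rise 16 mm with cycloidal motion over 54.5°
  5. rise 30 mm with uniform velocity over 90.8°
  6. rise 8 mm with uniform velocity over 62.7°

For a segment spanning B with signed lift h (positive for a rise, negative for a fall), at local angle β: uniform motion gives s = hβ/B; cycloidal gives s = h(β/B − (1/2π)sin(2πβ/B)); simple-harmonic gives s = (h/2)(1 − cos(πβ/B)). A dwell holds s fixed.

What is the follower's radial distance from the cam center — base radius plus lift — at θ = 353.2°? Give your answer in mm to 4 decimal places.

seg 1 [0°–72.8°] dwell: s stays 0.0000
seg 2 [72.8°–104.2°] cycloidal, h=13: full span → s += 13 → s = 13.0000
seg 3 [104.2°–152°] dwell: s stays 13.0000
seg 4 [152°–206.5°] cycloidal, h=16: full span → s += 16 → s = 29.0000
seg 5 [206.5°–297.3°] uniform, h=30: full span → s += 30 → s = 59.0000
seg 6 [297.3°–360°] uniform, h=8: θ=353.2° here. β=55.9, B=62.7. 8·55.9/62.7 = 7.1324 → s = 66.1324
radial distance = base radius + s = 18 + 66.1324 = 84.1324

84.1324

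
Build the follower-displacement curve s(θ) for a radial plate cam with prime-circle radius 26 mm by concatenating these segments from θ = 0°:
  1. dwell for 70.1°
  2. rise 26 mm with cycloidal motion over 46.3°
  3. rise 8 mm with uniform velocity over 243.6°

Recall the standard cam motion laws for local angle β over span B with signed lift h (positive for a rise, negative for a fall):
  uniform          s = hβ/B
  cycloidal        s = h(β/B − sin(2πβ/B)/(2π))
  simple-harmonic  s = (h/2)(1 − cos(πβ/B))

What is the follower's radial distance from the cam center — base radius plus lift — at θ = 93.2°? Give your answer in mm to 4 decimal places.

seg 1 [0°–70.1°] dwell: s stays 0.0000
seg 2 [70.1°–116.4°] cycloidal, h=26: θ=93.2° here. β=23.1, B=46.3. 26·(0.4989 − sin(2π·0.4989)/(2π)) = 12.9438 → s = 12.9438
radial distance = base radius + s = 26 + 12.9438 = 38.9438

38.9438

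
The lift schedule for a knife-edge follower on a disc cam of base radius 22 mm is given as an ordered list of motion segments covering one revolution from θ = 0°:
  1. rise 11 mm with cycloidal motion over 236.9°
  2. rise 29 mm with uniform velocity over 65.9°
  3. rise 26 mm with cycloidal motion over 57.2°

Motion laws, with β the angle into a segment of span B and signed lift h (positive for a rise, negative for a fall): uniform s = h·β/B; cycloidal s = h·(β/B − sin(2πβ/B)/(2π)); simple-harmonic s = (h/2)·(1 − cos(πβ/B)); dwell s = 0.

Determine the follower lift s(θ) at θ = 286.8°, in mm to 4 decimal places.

seg 1 [0°–236.9°] cycloidal, h=11: full span → s += 11 → s = 11.0000
seg 2 [236.9°–302.8°] uniform, h=29: θ=286.8° here. β=49.9, B=65.9. 29·49.9/65.9 = 21.9590 → s = 32.9590

32.9590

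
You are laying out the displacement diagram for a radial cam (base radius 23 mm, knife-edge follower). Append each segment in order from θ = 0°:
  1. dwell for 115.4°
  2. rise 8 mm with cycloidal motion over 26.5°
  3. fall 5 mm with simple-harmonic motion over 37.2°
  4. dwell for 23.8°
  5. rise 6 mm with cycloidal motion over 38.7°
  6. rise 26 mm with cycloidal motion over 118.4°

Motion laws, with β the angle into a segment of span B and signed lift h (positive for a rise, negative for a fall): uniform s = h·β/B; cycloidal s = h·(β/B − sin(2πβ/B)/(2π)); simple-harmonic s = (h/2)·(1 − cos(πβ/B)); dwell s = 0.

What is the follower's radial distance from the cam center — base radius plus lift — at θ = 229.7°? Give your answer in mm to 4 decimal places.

seg 1 [0°–115.4°] dwell: s stays 0.0000
seg 2 [115.4°–141.9°] cycloidal, h=8: full span → s += 8 → s = 8.0000
seg 3 [141.9°–179.1°] simple-harmonic, h=-5: full span → s += -5 → s = 3.0000
seg 4 [179.1°–202.9°] dwell: s stays 3.0000
seg 5 [202.9°–241.6°] cycloidal, h=6: θ=229.7° here. β=26.8, B=38.7. 6·(0.6925 − sin(2π·0.6925)/(2π)) = 5.0483 → s = 8.0483
radial distance = base radius + s = 23 + 8.0483 = 31.0483

31.0483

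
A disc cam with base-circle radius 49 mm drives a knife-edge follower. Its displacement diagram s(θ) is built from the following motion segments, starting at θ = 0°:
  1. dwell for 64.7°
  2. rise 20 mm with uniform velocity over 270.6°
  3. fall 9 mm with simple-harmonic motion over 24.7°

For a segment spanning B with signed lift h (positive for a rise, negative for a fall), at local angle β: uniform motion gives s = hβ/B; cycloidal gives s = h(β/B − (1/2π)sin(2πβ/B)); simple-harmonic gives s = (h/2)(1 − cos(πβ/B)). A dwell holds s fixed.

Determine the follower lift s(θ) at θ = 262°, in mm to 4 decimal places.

seg 1 [0°–64.7°] dwell: s stays 0.0000
seg 2 [64.7°–335.3°] uniform, h=20: θ=262° here. β=197.3, B=270.6. 20·197.3/270.6 = 14.5824 → s = 14.5824

14.5824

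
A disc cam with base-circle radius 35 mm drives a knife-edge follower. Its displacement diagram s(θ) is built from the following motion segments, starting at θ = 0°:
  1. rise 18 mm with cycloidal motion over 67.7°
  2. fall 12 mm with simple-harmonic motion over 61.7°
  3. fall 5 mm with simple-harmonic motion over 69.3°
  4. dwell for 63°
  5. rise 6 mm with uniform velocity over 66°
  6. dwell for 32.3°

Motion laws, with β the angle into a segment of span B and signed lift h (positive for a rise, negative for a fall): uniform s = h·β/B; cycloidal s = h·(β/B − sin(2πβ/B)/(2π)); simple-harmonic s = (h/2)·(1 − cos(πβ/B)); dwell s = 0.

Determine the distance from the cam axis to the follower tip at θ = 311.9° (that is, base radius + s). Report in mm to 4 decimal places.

seg 1 [0°–67.7°] cycloidal, h=18: full span → s += 18 → s = 18.0000
seg 2 [67.7°–129.4°] simple-harmonic, h=-12: full span → s += -12 → s = 6.0000
seg 3 [129.4°–198.7°] simple-harmonic, h=-5: full span → s += -5 → s = 1.0000
seg 4 [198.7°–261.7°] dwell: s stays 1.0000
seg 5 [261.7°–327.7°] uniform, h=6: θ=311.9° here. β=50.2, B=66. 6·50.2/66 = 4.5636 → s = 5.5636
radial distance = base radius + s = 35 + 5.5636 = 40.5636

40.5636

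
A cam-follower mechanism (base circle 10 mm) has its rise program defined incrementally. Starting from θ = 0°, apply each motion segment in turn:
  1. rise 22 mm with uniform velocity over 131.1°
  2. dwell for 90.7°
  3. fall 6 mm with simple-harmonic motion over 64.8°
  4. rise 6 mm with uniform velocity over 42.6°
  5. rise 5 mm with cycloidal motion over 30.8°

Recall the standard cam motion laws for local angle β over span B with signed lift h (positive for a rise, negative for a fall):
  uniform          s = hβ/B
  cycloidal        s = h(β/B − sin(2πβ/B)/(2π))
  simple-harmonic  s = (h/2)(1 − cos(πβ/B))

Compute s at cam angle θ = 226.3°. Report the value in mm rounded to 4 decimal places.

seg 1 [0°–131.1°] uniform, h=22: full span → s += 22 → s = 22.0000
seg 2 [131.1°–221.8°] dwell: s stays 22.0000
seg 3 [221.8°–286.6°] simple-harmonic, h=-6: θ=226.3° here. β=4.5, B=64.8. -6/2·(1 − cos(π·0.0694)) = -0.0711 → s = 21.9289

21.9289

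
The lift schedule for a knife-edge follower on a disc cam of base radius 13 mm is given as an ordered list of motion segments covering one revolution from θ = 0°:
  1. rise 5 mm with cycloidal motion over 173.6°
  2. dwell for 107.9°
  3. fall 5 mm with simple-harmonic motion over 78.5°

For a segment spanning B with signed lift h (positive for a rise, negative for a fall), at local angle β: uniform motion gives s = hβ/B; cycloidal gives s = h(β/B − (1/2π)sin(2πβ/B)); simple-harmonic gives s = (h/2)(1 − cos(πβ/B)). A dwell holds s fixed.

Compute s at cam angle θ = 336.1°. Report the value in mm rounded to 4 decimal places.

seg 1 [0°–173.6°] cycloidal, h=5: full span → s += 5 → s = 5.0000
seg 2 [173.6°–281.5°] dwell: s stays 5.0000
seg 3 [281.5°–360°] simple-harmonic, h=-5: θ=336.1° here. β=54.6, B=78.5. -5/2·(1 − cos(π·0.6955)) = -3.9410 → s = 1.0590

1.0590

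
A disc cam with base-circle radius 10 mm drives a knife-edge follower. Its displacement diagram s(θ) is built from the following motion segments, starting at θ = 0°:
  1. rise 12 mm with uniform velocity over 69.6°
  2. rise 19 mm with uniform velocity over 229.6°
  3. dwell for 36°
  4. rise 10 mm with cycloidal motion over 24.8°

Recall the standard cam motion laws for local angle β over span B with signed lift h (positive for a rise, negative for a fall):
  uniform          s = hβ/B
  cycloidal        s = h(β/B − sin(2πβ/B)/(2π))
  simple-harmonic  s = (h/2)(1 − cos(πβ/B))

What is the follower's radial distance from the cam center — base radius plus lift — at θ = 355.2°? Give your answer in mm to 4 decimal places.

seg 1 [0°–69.6°] uniform, h=12: full span → s += 12 → s = 12.0000
seg 2 [69.6°–299.2°] uniform, h=19: full span → s += 19 → s = 31.0000
seg 3 [299.2°–335.2°] dwell: s stays 31.0000
seg 4 [335.2°–360°] cycloidal, h=10: θ=355.2° here. β=20, B=24.8. 10·(0.8065 − sin(2π·0.8065)/(2π)) = 9.5570 → s = 40.5570
radial distance = base radius + s = 10 + 40.5570 = 50.5570

50.5570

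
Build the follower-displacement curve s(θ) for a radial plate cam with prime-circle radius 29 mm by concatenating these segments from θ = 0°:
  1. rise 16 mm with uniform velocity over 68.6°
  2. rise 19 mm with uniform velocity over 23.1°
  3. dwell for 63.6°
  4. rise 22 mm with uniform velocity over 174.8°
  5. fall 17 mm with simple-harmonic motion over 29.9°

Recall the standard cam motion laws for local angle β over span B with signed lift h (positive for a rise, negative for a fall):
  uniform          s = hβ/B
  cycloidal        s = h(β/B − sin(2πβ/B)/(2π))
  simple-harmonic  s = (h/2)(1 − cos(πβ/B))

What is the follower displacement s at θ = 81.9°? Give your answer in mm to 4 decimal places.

seg 1 [0°–68.6°] uniform, h=16: full span → s += 16 → s = 16.0000
seg 2 [68.6°–91.7°] uniform, h=19: θ=81.9° here. β=13.3, B=23.1. 19·13.3/23.1 = 10.9394 → s = 26.9394

26.9394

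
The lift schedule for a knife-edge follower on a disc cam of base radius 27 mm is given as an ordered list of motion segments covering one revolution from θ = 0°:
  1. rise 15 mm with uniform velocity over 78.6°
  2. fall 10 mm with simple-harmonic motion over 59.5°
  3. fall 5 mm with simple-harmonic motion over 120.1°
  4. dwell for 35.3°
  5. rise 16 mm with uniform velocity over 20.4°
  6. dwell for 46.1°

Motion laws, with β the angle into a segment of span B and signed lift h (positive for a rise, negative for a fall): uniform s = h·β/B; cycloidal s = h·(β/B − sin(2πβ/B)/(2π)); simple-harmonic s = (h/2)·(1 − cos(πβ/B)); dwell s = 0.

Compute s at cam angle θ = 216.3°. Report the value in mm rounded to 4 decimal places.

seg 1 [0°–78.6°] uniform, h=15: full span → s += 15 → s = 15.0000
seg 2 [78.6°–138.1°] simple-harmonic, h=-10: full span → s += -10 → s = 5.0000
seg 3 [138.1°–258.2°] simple-harmonic, h=-5: θ=216.3° here. β=78.2, B=120.1. -5/2·(1 − cos(π·0.6511)) = -3.6428 → s = 1.3572

1.3572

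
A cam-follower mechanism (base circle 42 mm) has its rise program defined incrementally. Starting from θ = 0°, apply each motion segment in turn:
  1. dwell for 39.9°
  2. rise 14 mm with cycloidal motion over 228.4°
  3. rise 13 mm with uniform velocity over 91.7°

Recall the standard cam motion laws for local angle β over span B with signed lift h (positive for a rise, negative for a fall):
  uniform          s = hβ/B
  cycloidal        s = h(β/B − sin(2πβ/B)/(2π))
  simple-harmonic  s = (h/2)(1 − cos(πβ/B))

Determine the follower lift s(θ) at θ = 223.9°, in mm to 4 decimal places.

seg 1 [0°–39.9°] dwell: s stays 0.0000
seg 2 [39.9°–268.3°] cycloidal, h=14: θ=223.9° here. β=184, B=228.4. 14·(0.8056 − sin(2π·0.8056)/(2π)) = 13.3720 → s = 13.3720

13.3720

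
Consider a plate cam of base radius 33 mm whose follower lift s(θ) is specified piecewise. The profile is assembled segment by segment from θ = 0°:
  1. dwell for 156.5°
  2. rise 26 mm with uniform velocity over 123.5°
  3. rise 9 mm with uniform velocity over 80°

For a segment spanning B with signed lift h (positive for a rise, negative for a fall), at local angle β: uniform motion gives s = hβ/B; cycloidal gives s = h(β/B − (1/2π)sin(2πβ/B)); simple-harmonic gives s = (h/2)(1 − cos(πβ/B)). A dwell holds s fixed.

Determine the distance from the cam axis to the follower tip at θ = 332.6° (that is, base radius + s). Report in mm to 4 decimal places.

seg 1 [0°–156.5°] dwell: s stays 0.0000
seg 2 [156.5°–280°] uniform, h=26: full span → s += 26 → s = 26.0000
seg 3 [280°–360°] uniform, h=9: θ=332.6° here. β=52.6, B=80. 9·52.6/80 = 5.9175 → s = 31.9175
radial distance = base radius + s = 33 + 31.9175 = 64.9175

64.9175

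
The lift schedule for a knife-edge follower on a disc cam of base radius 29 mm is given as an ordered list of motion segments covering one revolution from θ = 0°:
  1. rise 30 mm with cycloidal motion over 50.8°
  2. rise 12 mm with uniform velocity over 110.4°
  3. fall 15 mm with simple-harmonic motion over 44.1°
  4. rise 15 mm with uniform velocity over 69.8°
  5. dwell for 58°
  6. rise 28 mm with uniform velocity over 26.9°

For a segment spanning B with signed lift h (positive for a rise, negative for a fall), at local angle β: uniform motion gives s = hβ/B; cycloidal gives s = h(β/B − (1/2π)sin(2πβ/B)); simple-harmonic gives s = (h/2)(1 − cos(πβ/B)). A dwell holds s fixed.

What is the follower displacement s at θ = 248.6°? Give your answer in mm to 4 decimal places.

seg 1 [0°–50.8°] cycloidal, h=30: full span → s += 30 → s = 30.0000
seg 2 [50.8°–161.2°] uniform, h=12: full span → s += 12 → s = 42.0000
seg 3 [161.2°–205.3°] simple-harmonic, h=-15: full span → s += -15 → s = 27.0000
seg 4 [205.3°–275.1°] uniform, h=15: θ=248.6° here. β=43.3, B=69.8. 15·43.3/69.8 = 9.3052 → s = 36.3052

36.3052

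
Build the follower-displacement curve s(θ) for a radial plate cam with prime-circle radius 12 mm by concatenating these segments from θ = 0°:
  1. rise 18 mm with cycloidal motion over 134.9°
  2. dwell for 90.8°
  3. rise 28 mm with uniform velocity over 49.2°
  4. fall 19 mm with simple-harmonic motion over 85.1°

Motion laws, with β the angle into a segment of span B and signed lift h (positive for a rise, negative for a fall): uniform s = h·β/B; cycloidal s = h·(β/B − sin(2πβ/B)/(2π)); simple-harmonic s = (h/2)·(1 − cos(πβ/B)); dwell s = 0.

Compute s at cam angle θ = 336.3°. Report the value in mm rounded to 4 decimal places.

seg 1 [0°–134.9°] cycloidal, h=18: full span → s += 18 → s = 18.0000
seg 2 [134.9°–225.7°] dwell: s stays 18.0000
seg 3 [225.7°–274.9°] uniform, h=28: full span → s += 28 → s = 46.0000
seg 4 [274.9°–360°] simple-harmonic, h=-19: θ=336.3° here. β=61.4, B=85.1. -19/2·(1 − cos(π·0.7215)) = -15.5900 → s = 30.4100

30.4100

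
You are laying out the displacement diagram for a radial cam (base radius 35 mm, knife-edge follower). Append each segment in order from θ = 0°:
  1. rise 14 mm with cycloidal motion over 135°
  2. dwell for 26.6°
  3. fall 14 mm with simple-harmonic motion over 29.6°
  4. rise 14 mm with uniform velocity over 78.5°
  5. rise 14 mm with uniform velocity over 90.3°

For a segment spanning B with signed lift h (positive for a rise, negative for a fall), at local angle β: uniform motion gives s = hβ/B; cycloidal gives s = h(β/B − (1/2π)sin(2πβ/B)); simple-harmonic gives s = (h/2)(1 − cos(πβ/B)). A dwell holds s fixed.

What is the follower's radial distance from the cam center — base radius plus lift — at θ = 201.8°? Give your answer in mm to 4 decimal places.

seg 1 [0°–135°] cycloidal, h=14: full span → s += 14 → s = 14.0000
seg 2 [135°–161.6°] dwell: s stays 14.0000
seg 3 [161.6°–191.2°] simple-harmonic, h=-14: full span → s += -14 → s = 0.0000
seg 4 [191.2°–269.7°] uniform, h=14: θ=201.8° here. β=10.6, B=78.5. 14·10.6/78.5 = 1.8904 → s = 1.8904
radial distance = base radius + s = 35 + 1.8904 = 36.8904

36.8904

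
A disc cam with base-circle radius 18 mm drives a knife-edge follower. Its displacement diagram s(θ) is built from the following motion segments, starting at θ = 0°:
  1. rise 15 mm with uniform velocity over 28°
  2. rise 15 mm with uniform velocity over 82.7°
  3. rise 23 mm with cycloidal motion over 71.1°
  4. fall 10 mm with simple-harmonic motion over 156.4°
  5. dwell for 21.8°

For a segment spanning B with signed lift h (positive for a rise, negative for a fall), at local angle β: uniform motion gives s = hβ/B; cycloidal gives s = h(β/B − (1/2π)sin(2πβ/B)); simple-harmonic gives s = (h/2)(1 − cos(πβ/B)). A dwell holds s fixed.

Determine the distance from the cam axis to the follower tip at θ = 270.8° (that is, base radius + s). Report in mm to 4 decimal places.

seg 1 [0°–28°] uniform, h=15: full span → s += 15 → s = 15.0000
seg 2 [28°–110.7°] uniform, h=15: full span → s += 15 → s = 30.0000
seg 3 [110.7°–181.8°] cycloidal, h=23: full span → s += 23 → s = 53.0000
seg 4 [181.8°–338.2°] simple-harmonic, h=-10: θ=270.8° here. β=89, B=156.4. -10/2·(1 − cos(π·0.5691)) = -6.0762 → s = 46.9238
radial distance = base radius + s = 18 + 46.9238 = 64.9238

64.9238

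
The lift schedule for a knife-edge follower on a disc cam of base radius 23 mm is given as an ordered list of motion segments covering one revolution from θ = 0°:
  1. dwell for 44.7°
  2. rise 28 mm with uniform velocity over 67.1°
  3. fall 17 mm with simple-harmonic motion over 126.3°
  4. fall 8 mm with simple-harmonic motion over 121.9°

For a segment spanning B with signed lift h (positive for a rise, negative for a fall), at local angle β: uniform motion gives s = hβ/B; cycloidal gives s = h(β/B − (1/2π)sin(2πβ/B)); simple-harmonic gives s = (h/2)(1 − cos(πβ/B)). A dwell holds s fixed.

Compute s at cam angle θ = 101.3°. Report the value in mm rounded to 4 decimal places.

seg 1 [0°–44.7°] dwell: s stays 0.0000
seg 2 [44.7°–111.8°] uniform, h=28: θ=101.3° here. β=56.6, B=67.1. 28·56.6/67.1 = 23.6185 → s = 23.6185

23.6185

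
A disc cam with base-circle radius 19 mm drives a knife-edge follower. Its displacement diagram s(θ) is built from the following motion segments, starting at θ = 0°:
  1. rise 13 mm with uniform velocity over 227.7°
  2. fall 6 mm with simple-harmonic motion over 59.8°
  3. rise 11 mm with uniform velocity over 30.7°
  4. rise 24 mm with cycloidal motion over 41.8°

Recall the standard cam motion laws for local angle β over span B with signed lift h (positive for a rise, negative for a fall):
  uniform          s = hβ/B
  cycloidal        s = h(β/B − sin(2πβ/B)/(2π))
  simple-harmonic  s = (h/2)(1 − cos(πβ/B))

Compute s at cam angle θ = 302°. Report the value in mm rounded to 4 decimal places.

seg 1 [0°–227.7°] uniform, h=13: full span → s += 13 → s = 13.0000
seg 2 [227.7°–287.5°] simple-harmonic, h=-6: full span → s += -6 → s = 7.0000
seg 3 [287.5°–318.2°] uniform, h=11: θ=302° here. β=14.5, B=30.7. 11·14.5/30.7 = 5.1954 → s = 12.1954

12.1954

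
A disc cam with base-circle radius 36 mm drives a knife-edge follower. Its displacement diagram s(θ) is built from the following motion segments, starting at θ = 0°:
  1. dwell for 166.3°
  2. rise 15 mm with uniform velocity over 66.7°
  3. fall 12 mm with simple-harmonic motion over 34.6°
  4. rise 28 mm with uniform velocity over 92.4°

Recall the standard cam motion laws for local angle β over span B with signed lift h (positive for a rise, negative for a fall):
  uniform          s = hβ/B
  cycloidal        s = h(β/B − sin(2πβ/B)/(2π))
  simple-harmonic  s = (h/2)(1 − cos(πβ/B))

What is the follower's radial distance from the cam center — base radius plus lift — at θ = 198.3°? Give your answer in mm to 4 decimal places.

seg 1 [0°–166.3°] dwell: s stays 0.0000
seg 2 [166.3°–233°] uniform, h=15: θ=198.3° here. β=32, B=66.7. 15·32/66.7 = 7.1964 → s = 7.1964
radial distance = base radius + s = 36 + 7.1964 = 43.1964

43.1964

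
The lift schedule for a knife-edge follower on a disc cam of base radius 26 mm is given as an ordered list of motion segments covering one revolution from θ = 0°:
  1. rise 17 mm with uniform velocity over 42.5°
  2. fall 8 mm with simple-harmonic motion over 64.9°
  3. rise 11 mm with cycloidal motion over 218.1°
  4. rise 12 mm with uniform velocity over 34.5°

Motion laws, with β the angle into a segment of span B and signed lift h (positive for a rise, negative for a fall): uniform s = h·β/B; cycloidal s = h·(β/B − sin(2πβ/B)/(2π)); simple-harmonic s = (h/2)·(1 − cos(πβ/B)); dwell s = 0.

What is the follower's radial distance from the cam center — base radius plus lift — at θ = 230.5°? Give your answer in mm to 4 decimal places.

seg 1 [0°–42.5°] uniform, h=17: full span → s += 17 → s = 17.0000
seg 2 [42.5°–107.4°] simple-harmonic, h=-8: full span → s += -8 → s = 9.0000
seg 3 [107.4°–325.5°] cycloidal, h=11: θ=230.5° here. β=123.1, B=218.1. 11·(0.5644 − sin(2π·0.5644)/(2π)) = 6.8980 → s = 15.8980
radial distance = base radius + s = 26 + 15.8980 = 41.8980

41.8980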